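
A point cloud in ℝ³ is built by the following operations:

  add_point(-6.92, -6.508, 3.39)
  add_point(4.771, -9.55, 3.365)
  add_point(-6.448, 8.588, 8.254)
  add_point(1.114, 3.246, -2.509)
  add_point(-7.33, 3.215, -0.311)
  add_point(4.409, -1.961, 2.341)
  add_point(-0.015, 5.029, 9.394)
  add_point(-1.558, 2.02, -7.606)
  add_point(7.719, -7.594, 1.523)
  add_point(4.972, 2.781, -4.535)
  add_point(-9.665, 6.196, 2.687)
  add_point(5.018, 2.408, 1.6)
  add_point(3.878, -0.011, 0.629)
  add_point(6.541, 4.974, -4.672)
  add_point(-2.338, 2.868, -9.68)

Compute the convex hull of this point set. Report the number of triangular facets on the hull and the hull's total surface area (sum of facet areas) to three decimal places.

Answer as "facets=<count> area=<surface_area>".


facets=14 area=814.957

9 of the 15 inputs are extreme points: [0, 1, 2, 6, 8, 10, 11, 13, 14].

Area of each hull facet:
  f1: (p0, p14, p10) → 92.1955
  f2: (p13, p14, p8) → 72.7975
  f3: (p2, p0, p10) → 43.7665
  f4: (p2, p0, p6) → 54.5373
  f5: (p2, p13, p6) → 56.2064
  f6: (p2, p14, p10) → 43.0449
  f7: (p2, p13, p14) → 94.8045
  f8: (p1, p6, p8) → 32.8381
  f9: (p1, p0, p6) → 85.9858
  f10: (p1, p14, p8) → 36.1114
  f11: (p1, p0, p14) → 100.2224
  f12: (p11, p6, p8) → 45.6731
  f13: (p11, p13, p8) → 34.4037
  f14: (p11, p13, p6) → 22.3693
Σ area = 814.957

Euler: V−E+F = 9−21+14 = 2.


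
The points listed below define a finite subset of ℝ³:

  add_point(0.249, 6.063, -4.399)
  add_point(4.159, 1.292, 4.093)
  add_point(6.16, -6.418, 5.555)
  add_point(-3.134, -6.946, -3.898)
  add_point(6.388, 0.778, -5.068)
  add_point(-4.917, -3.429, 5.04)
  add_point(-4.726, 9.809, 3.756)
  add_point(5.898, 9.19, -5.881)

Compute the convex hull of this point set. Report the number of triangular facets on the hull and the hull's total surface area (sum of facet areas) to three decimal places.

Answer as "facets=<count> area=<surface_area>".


Hull vertices (8/8): indices [0, 1, 2, 3, 4, 5, 6, 7].

Area of each hull facet:
  f1: (p2, p6, p5) → 73.9666
  f2: (p3, p6, p5) → 62.6070
  f3: (p3, p2, p5) → 54.6113
  f4: (p3, p2, p4) → 70.8104
  f5: (p1, p2, p6) → 26.9118
  f6: (p7, p3, p4) → 42.1851
  f7: (p7, p1, p6) → 74.0795
  f8: (p7, p2, p4) → 41.9305
  f9: (p7, p1, p2) → 37.5185
  f10: (p0, p3, p6) → 67.5941
  f11: (p0, p7, p6) → 30.8615
  f12: (p0, p7, p3) → 32.6959
Σ area = 615.772

Euler: V−E+F = 8−18+12 = 2.

facets=12 area=615.772


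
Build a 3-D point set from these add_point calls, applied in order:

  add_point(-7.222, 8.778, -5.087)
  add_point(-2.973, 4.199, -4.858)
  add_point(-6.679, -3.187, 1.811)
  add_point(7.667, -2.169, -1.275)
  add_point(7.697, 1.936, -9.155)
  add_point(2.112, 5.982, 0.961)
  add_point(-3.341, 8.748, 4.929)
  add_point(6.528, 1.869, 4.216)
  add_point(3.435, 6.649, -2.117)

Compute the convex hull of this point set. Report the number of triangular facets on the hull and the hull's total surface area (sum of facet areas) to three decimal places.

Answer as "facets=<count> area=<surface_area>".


Hull vertices (8/9): indices [0, 1, 2, 3, 4, 6, 7, 8].

Area of each hull facet:
  f1: (p6, p2, p0) → 65.0429
  f2: (p7, p6, p2) → 72.5889
  f3: (p1, p4, p0) → 24.3738
  f4: (p1, p2, p0) → 31.7091
  f5: (p1, p2, p4) → 56.6718
  f6: (p8, p4, p0) → 50.5423
  f7: (p8, p6, p0) → 48.9380
  f8: (p8, p7, p4) → 40.1309
  f9: (p8, p7, p6) → 42.0236
  f10: (p3, p2, p4) → 63.7272
  f11: (p3, p7, p4) → 27.6389
  f12: (p3, p7, p2) → 48.6858
Σ area = 572.073

Euler characteristic 8−18+12 = 2 ✓

facets=12 area=572.073


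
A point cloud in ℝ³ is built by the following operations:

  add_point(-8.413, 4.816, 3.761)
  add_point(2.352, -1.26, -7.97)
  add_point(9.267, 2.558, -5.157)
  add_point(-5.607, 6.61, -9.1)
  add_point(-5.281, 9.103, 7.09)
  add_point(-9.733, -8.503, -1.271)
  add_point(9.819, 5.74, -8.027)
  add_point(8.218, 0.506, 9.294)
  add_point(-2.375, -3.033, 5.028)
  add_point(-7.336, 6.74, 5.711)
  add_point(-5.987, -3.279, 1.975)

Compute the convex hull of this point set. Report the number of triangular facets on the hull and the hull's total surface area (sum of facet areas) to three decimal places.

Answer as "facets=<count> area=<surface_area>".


Points on the hull: [0, 1, 2, 3, 4, 5, 6, 7, 8, 9] (10 of 11).

Per-facet area ½‖(b−a)×(c−a)‖:
  f1: (p7, p4, p6) → 143.4662
  f2: (p3, p4, p6) → 126.4720
  f3: (p2, p7, p6) → 20.2302
  f4: (p8, p7, p5) → 23.8095
  f5: (p8, p7, p4) → 74.8785
  f6: (p1, p3, p5) → 86.3182
  f7: (p1, p3, p6) → 57.5326
  f8: (p1, p2, p6) → 17.6785
  f9: (p1, p7, p5) → 141.9962
  f10: (p1, p2, p7) → 60.0049
  f11: (p0, p3, p5) → 93.1514
  f12: (p9, p3, p4) → 24.0236
  f13: (p9, p0, p3) → 17.1978
  f14: (p9, p0, p5) → 10.1591
  f15: (p9, p8, p5) → 60.1450
  f16: (p9, p8, p4) → 17.4668
Σ area = 974.531

Euler: V−E+F = 10−24+16 = 2.

facets=16 area=974.531


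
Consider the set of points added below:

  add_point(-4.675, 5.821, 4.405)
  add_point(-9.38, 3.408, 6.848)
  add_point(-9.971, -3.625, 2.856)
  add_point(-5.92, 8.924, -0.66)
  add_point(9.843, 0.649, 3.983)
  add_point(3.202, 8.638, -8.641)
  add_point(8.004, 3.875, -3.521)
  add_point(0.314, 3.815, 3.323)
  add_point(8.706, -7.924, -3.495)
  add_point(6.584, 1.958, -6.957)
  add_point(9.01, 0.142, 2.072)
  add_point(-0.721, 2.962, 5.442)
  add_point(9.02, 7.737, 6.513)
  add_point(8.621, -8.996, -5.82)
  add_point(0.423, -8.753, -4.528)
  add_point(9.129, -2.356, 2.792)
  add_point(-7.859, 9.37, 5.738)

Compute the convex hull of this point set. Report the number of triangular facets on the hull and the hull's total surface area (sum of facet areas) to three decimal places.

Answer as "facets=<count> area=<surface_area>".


13 of the 17 inputs are extreme points: [1, 2, 3, 4, 5, 6, 8, 9, 12, 13, 14, 15, 16].

Triangle areas on the boundary:
  f1: (p1, p16, p2) → 16.5509
  f2: (p3, p16, p2) → 44.0131
  f3: (p3, p5, p2) → 76.8174
  f4: (p3, p5, p16) → 21.5329
  f5: (p15, p1, p2) → 76.9635
  f6: (p15, p1, p4) → 32.4755
  f7: (p14, p5, p2) → 123.3657
  f8: (p14, p13, p5) → 74.1250
  f9: (p6, p13, p4) → 53.3024
  f10: (p12, p1, p4) → 71.1868
  f11: (p12, p1, p16) → 52.5297
  f12: (p12, p5, p16) → 126.2440
  f13: (p12, p6, p4) → 31.5786
  f14: (p12, p6, p5) → 41.7112
  f15: (p8, p13, p4) → 6.0469
  f16: (p8, p15, p4) → 6.5865
  f17: (p8, p14, p13) → 10.5566
  f18: (p8, p15, p2) → 80.1433
  f19: (p8, p14, p2) → 44.1035
  f20: (p9, p13, p5) → 12.9163
  f21: (p9, p6, p5) → 16.0126
  f22: (p9, p6, p13) → 22.3221
Σ area = 1041.085

Euler: V−E+F = 13−33+22 = 2.

facets=22 area=1041.085


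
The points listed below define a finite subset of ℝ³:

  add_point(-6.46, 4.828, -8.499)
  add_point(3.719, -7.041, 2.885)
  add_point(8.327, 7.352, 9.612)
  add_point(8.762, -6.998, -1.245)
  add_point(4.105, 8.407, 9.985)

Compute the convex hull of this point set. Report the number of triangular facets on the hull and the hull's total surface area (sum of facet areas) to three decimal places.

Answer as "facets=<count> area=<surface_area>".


Hull vertices (5/5): indices [0, 1, 2, 3, 4].

Triangle areas on the boundary:
  f1: (p1, p3, p0) → 63.0088
  f2: (p1, p4, p0) → 156.8938
  f3: (p2, p3, p0) → 178.8227
  f4: (p2, p4, p0) → 43.9891
  f5: (p2, p1, p3) → 53.8793
  f6: (p2, p1, p4) → 36.1156
Σ area = 532.709

Euler characteristic 5−9+6 = 2 ✓

facets=6 area=532.709


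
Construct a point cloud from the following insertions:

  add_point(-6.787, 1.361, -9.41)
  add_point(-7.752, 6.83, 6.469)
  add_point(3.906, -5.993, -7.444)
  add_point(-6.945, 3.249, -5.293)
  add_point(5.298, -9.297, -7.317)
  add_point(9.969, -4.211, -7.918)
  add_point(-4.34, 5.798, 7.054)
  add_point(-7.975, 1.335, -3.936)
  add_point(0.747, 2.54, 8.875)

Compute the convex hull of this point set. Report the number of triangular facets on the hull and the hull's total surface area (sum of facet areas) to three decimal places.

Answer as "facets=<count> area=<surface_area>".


facets=12 area=628.333

Hull vertices (8/9): indices [0, 1, 3, 4, 5, 6, 7, 8].

Facet areas (half cross-product norm):
  f1: (p8, p4, p5) → 69.7687
  f2: (p0, p4, p7) → 45.4896
  f3: (p0, p4, p5) → 56.3125
  f4: (p3, p0, p7) → 5.7073
  f5: (p3, p0, p5) → 40.0022
  f6: (p6, p8, p5) → 61.1493
  f7: (p6, p3, p5) → 120.1292
  f8: (p1, p3, p7) → 14.9837
  f9: (p1, p6, p3) → 22.2537
  f10: (p1, p6, p8) → 3.3503
  f11: (p1, p4, p7) → 91.4135
  f12: (p1, p8, p4) → 97.7732
Σ area = 628.333

Euler: V−E+F = 8−18+12 = 2.


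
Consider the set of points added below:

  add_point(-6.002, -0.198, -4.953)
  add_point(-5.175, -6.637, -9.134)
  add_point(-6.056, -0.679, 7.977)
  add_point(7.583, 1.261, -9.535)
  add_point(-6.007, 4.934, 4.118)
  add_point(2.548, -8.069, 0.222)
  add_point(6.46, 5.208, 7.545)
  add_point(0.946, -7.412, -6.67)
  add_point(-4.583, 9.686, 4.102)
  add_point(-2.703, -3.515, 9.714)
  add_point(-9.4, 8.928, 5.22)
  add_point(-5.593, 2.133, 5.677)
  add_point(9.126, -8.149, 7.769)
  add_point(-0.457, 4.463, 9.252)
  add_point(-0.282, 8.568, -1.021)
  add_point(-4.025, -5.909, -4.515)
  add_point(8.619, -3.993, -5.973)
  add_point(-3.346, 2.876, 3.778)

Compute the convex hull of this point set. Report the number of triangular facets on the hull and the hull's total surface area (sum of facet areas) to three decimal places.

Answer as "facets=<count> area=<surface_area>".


14 of the 18 inputs are extreme points: [0, 1, 2, 3, 5, 6, 7, 8, 9, 10, 12, 13, 14, 16].

Triangle areas on the boundary:
  f1: (p0, p1, p10) → 15.7076
  f2: (p0, p1, p3) → 54.6394
  f3: (p2, p9, p10) → 12.3192
  f4: (p2, p1, p10) → 95.3704
  f5: (p2, p1, p9) → 42.5485
  f6: (p16, p6, p12) → 93.1435
  f7: (p16, p6, p3) → 53.0280
  f8: (p14, p6, p3) → 78.1138
  f9: (p14, p0, p10) → 60.5838
  f10: (p14, p0, p3) → 71.9561
  f11: (p13, p9, p12) → 53.1314
  f12: (p13, p6, p12) → 48.6221
  f13: (p13, p9, p10) → 43.8810
  f14: (p5, p9, p12) → 55.9558
  f15: (p5, p1, p9) → 68.7629
  f16: (p7, p1, p3) → 35.0219
  f17: (p7, p16, p3) → 26.8436
  f18: (p7, p5, p1) → 19.2599
  f19: (p7, p16, p12) → 60.5439
  f20: (p7, p5, p12) → 16.8986
  f21: (p8, p14, p10) → 11.1341
  f22: (p8, p14, p6) → 38.2781
  f23: (p8, p13, p10) → 20.4294
  f24: (p8, p13, p6) → 29.0813
Σ area = 1105.254

Euler characteristic 14−36+24 = 2 ✓

facets=24 area=1105.254


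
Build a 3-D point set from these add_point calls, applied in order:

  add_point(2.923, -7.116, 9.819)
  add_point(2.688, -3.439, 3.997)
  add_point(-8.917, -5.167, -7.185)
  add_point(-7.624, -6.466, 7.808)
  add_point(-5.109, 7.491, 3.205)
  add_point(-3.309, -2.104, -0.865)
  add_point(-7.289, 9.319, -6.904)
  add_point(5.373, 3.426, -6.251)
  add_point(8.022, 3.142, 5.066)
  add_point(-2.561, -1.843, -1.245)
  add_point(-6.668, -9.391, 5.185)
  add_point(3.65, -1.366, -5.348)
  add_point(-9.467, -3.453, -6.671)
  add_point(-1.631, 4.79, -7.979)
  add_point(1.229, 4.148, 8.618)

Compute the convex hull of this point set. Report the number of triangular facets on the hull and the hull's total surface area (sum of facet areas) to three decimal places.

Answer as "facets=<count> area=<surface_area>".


Hull vertices (12/15): indices [0, 2, 3, 4, 6, 7, 8, 10, 11, 12, 13, 14].

Triangle areas on the boundary:
  f1: (p7, p6, p8) → 78.4352
  f2: (p3, p6, p12) → 94.6919
  f3: (p13, p7, p6) → 15.5083
  f4: (p2, p3, p12) → 13.9356
  f5: (p2, p3, p10) → 25.2700
  f6: (p2, p13, p7) → 41.6468
  f7: (p2, p6, p12) → 6.4267
  f8: (p2, p13, p6) → 45.2669
  f9: (p0, p3, p10) → 21.4869
  f10: (p4, p6, p8) → 67.8525
  f11: (p4, p3, p6) → 70.8646
  f12: (p11, p7, p8) → 29.8592
  f13: (p11, p0, p8) → 74.8085
  f14: (p11, p2, p7) → 28.4649
  f15: (p11, p2, p10) → 86.1648
  f16: (p11, p0, p10) → 84.7836
  f17: (p14, p0, p8) → 43.2918
  f18: (p14, p4, p8) → 31.9422
  f19: (p14, p0, p3) → 60.0364
  f20: (p14, p4, p3) → 60.8962
Σ area = 981.633

Euler characteristic 12−30+20 = 2 ✓

facets=20 area=981.633


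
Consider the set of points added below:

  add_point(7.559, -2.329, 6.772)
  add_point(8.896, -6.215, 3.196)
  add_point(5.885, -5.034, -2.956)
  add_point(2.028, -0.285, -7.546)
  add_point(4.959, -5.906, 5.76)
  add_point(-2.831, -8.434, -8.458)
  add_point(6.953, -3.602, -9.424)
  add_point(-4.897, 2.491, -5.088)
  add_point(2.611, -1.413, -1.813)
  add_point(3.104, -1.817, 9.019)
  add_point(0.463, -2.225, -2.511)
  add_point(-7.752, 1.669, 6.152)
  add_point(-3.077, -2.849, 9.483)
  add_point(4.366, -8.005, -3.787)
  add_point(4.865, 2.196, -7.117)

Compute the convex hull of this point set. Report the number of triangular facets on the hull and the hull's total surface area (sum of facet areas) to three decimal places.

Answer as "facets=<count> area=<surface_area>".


Hull vertices (12/15): indices [0, 1, 3, 4, 5, 6, 7, 9, 11, 12, 13, 14].

Facet areas (half cross-product norm):
  f1: (p14, p6, p1) → 42.5937
  f2: (p12, p5, p11) → 66.5775
  f3: (p13, p6, p1) → 30.8349
  f4: (p13, p6, p5) → 32.5412
  f5: (p7, p5, p11) → 65.2568
  f6: (p7, p14, p11) → 52.2143
  f7: (p0, p14, p1) → 37.8700
  f8: (p4, p12, p5) → 76.8600
  f9: (p4, p13, p5) → 33.9162
  f10: (p4, p13, p1) → 20.0413
  f11: (p4, p0, p1) → 10.1674
  f12: (p3, p14, p6) → 11.5506
  f13: (p3, p7, p14) → 13.7003
  f14: (p3, p6, p5) → 29.5820
  f15: (p3, p7, p5) → 37.1768
  f16: (p9, p4, p12) → 16.8725
  f17: (p9, p4, p0) → 10.7450
  f18: (p9, p12, p11) → 19.9519
  f19: (p9, p14, p11) → 96.1149
  f20: (p9, p0, p14) → 36.2821
Σ area = 740.849

Check V−E+F: 12 − 30 + 20 = 2.

facets=20 area=740.849


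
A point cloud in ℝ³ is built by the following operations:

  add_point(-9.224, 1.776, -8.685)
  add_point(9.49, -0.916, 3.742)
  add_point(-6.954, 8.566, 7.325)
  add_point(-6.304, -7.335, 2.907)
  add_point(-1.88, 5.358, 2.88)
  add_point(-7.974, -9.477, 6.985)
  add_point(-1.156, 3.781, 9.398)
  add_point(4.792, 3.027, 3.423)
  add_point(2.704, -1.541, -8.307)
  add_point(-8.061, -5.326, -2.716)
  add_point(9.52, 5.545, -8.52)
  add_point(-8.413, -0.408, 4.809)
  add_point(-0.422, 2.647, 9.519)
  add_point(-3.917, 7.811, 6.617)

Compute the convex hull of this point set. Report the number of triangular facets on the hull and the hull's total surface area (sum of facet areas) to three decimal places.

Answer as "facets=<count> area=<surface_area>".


Points on the hull: [0, 1, 2, 5, 6, 7, 8, 9, 10, 11, 12, 13] (12 of 14).

Per-facet area ½‖(b−a)×(c−a)‖:
  f1: (p2, p10, p0) → 163.8833
  f2: (p8, p10, p0) → 53.6354
  f3: (p8, p1, p10) → 63.6734
  f4: (p8, p1, p5) → 129.7232
  f5: (p11, p5, p0) → 58.9359
  f6: (p11, p2, p0) → 64.1209
  f7: (p11, p2, p5) → 22.8705
  f8: (p13, p2, p10) → 18.9494
  f9: (p12, p1, p5) → 86.7195
  f10: (p9, p5, p0) → 22.8039
  f11: (p9, p8, p0) → 54.3995
  f12: (p9, p8, p5) → 57.4817
  f13: (p7, p1, p10) → 39.9712
  f14: (p7, p13, p10) → 59.4511
  f15: (p6, p2, p5) → 58.1212
  f16: (p6, p12, p5) → 9.0096
  f17: (p6, p13, p2) → 7.6782
  f18: (p6, p12, p1) → 6.1792
  f19: (p6, p7, p1) → 21.5694
  f20: (p6, p7, p13) → 23.7478
Σ area = 1022.924

Check V−E+F: 12 − 30 + 20 = 2.

facets=20 area=1022.924


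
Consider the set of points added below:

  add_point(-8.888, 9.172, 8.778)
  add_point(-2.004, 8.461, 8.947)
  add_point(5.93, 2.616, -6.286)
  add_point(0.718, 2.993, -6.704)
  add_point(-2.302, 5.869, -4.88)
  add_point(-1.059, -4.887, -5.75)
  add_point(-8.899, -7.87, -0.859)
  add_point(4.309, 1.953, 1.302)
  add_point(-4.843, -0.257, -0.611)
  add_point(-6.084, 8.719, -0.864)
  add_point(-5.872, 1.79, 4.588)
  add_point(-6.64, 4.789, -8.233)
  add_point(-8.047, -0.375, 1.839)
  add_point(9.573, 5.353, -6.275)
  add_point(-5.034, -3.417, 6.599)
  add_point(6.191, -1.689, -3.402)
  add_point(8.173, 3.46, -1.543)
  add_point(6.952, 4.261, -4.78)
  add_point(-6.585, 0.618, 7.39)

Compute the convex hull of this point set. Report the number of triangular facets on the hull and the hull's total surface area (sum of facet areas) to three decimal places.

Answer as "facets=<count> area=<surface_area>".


facets=22 area=887.090

13 of the 19 inputs are extreme points: [0, 1, 2, 5, 6, 7, 9, 11, 13, 14, 15, 16, 18].

Facet areas (half cross-product norm):
  f1: (p11, p0, p6) → 125.7831
  f2: (p5, p11, p6) → 55.5383
  f3: (p9, p11, p13) → 67.1705
  f4: (p9, p11, p0) → 22.3513
  f5: (p18, p0, p6) → 37.0681
  f6: (p18, p14, p6) → 18.8826
  f7: (p1, p9, p13) → 89.6449
  f8: (p1, p9, p0) → 33.6086
  f9: (p1, p18, p0) → 29.0782
  f10: (p1, p18, p14) → 15.6191
  f11: (p2, p11, p13) → 21.6104
  f12: (p2, p5, p13) → 4.2964
  f13: (p2, p5, p11) → 56.0911
  f14: (p15, p5, p13) → 27.8771
  f15: (p15, p14, p6) → 70.9702
  f16: (p15, p5, p6) → 29.2680
  f17: (p16, p1, p13) → 30.4322
  f18: (p16, p15, p13) → 15.2728
  f19: (p7, p15, p14) → 35.6628
  f20: (p7, p16, p15) → 13.7371
  f21: (p7, p1, p14) → 63.4751
  f22: (p7, p16, p1) → 23.6518
Σ area = 887.090

Check V−E+F: 13 − 33 + 22 = 2.


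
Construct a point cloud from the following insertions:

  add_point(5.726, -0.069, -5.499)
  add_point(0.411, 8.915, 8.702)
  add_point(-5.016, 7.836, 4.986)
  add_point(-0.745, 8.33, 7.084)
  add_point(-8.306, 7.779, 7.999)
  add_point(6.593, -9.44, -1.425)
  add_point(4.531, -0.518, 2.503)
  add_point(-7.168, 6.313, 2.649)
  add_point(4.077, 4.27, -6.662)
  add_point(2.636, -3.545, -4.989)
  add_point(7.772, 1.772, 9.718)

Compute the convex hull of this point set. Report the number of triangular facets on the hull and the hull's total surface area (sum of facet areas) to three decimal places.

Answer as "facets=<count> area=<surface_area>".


facets=14 area=656.254

Hull vertices (9/11): indices [0, 1, 2, 4, 5, 7, 8, 9, 10].

Area of each hull facet:
  f1: (p5, p10, p4) → 135.9291
  f2: (p1, p10, p4) → 35.4963
  f3: (p1, p8, p10) → 81.8732
  f4: (p0, p5, p10) → 75.8033
  f5: (p0, p8, p10) → 36.4165
  f6: (p0, p9, p5) → 17.8879
  f7: (p0, p9, p8) → 9.8657
  f8: (p2, p1, p4) → 14.4840
  f9: (p2, p1, p8) → 50.6474
  f10: (p7, p5, p4) → 52.1916
  f11: (p7, p9, p5) → 52.5001
  f12: (p7, p9, p8) → 59.3337
  f13: (p7, p2, p4) → 7.8590
  f14: (p7, p2, p8) → 25.9661
Σ area = 656.254

Check V−E+F: 9 − 21 + 14 = 2.


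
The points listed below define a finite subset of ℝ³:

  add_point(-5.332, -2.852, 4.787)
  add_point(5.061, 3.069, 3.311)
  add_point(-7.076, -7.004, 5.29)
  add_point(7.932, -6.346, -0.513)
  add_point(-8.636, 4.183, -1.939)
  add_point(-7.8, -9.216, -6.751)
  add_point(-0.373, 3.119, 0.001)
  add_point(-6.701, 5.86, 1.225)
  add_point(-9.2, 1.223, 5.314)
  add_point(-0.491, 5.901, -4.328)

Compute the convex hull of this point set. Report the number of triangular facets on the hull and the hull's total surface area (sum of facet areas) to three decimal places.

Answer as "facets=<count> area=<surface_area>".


facets=12 area=684.938

Extreme-point indices: [1, 2, 3, 4, 5, 7, 8, 9] — 8 of 10 on the boundary.

Area of each hull facet:
  f1: (p9, p5, p3) → 116.9470
  f2: (p1, p9, p3) → 51.6216
  f3: (p2, p5, p8) → 51.4080
  f4: (p2, p5, p3) → 94.4647
  f5: (p2, p1, p8) → 61.2147
  f6: (p2, p1, p3) → 79.7315
  f7: (p4, p5, p8) → 55.9636
  f8: (p4, p9, p5) → 61.7086
  f9: (p7, p1, p8) → 40.7089
  f10: (p7, p1, p9) → 40.8683
  f11: (p7, p4, p8) → 13.5701
  f12: (p7, p4, p9) → 16.7312
Σ area = 684.938

Euler characteristic 8−18+12 = 2 ✓


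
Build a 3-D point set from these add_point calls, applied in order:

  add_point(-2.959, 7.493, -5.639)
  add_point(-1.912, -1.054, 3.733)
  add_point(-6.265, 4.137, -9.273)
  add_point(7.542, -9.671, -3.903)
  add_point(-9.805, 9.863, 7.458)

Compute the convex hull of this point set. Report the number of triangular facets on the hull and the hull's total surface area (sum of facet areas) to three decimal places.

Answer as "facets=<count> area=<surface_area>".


facets=6 area=487.984

5 of the 5 inputs are extreme points: [0, 1, 2, 3, 4].

Facet areas (half cross-product norm):
  f1: (p0, p3, p4) → 144.3118
  f2: (p0, p2, p4) → 41.3714
  f3: (p0, p2, p3) → 59.5057
  f4: (p1, p3, p4) → 33.5203
  f5: (p1, p2, p4) → 100.2477
  f6: (p1, p2, p3) → 109.0275
Σ area = 487.984

Euler characteristic 5−9+6 = 2 ✓


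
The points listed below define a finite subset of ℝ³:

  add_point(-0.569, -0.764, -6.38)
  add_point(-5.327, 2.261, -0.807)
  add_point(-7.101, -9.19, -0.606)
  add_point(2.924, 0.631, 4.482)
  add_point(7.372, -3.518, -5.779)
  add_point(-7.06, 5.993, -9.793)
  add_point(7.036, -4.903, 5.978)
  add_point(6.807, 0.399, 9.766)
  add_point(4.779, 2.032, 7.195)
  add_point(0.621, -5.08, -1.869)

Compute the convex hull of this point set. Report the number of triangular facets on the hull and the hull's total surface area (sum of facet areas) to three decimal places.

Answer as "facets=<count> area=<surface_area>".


facets=10 area=654.167

Extreme-point indices: [1, 2, 4, 5, 6, 7, 8] — 7 of 10 on the boundary.

Area of each hull facet:
  f1: (p5, p4, p2) → 128.9445
  f2: (p6, p4, p2) → 89.7739
  f3: (p6, p7, p2) → 47.8181
  f4: (p6, p7, p4) → 33.8147
  f5: (p1, p5, p2) → 53.3856
  f6: (p1, p7, p2) → 93.8776
  f7: (p8, p1, p5) → 44.9622
  f8: (p8, p1, p7) → 11.2706
  f9: (p8, p5, p4) → 125.8561
  f10: (p8, p7, p4) → 24.4639
Σ area = 654.167

Euler: V−E+F = 7−15+10 = 2.


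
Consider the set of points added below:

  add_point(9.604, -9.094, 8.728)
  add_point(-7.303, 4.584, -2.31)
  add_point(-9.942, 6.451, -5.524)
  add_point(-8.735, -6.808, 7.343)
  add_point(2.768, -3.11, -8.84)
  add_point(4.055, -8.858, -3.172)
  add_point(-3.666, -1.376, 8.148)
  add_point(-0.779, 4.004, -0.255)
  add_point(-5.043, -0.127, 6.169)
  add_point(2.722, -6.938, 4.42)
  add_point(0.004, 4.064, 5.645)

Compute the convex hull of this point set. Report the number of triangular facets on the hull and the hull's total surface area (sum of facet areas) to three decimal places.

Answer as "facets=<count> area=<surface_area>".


Hull vertices (9/11): indices [0, 2, 3, 4, 5, 6, 7, 8, 10].

Area of each hull facet:
  f1: (p3, p4, p2) → 141.9495
  f2: (p5, p4, p0) → 37.9340
  f3: (p5, p3, p0) → 106.2108
  f4: (p5, p3, p4) → 66.3644
  f5: (p7, p4, p2) → 63.4268
  f6: (p7, p10, p2) → 26.0641
  f7: (p7, p4, p0) → 107.8101
  f8: (p7, p10, p0) → 47.7345
  f9: (p8, p3, p2) → 51.4785
  f10: (p8, p10, p2) → 46.7838
  f11: (p6, p3, p0) → 55.9335
  f12: (p6, p10, p0) → 53.8828
  f13: (p6, p8, p3) → 10.1064
  f14: (p6, p8, p10) → 8.9283
Σ area = 824.607

Euler: V−E+F = 9−21+14 = 2.

facets=14 area=824.607


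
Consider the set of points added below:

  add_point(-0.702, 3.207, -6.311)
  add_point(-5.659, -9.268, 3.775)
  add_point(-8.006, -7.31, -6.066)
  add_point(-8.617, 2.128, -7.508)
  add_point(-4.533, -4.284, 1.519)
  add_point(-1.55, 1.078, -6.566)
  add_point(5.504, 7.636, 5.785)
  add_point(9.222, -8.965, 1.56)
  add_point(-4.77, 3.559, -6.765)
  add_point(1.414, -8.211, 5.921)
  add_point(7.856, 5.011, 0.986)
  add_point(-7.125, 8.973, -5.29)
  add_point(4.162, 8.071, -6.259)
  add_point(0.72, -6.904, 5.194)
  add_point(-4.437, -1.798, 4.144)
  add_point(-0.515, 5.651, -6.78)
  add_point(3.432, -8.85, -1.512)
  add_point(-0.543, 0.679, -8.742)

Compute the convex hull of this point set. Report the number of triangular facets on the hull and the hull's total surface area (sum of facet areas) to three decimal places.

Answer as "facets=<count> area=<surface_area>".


Hull vertices (12/18): indices [1, 2, 3, 6, 7, 9, 10, 11, 12, 14, 16, 17].

Per-facet area ½‖(b−a)×(c−a)‖:
  f1: (p11, p1, p3) → 54.7748
  f2: (p2, p1, p3) → 46.2495
  f3: (p12, p6, p11) → 68.8770
  f4: (p9, p1, p7) → 24.7963
  f5: (p9, p6, p7) → 72.7224
  f6: (p14, p11, p1) → 41.1044
  f7: (p14, p6, p11) → 96.0542
  f8: (p14, p9, p1) → 26.9322
  f9: (p14, p9, p6) → 61.1530
  f10: (p16, p1, p7) → 29.3228
  f11: (p16, p2, p1) → 51.8888
  f12: (p10, p6, p7) → 37.4935
  f13: (p10, p12, p7) → 55.2538
  f14: (p10, p12, p6) → 24.2433
  f15: (p17, p12, p7) → 78.1447
  f16: (p17, p16, p7) → 34.2122
  f17: (p17, p16, p2) → 62.8405
  f18: (p17, p2, p3) → 38.7783
  f19: (p17, p11, p3) → 30.4772
  f20: (p17, p12, p11) → 46.8330
Σ area = 982.152

Euler: V−E+F = 12−30+20 = 2.

facets=20 area=982.152


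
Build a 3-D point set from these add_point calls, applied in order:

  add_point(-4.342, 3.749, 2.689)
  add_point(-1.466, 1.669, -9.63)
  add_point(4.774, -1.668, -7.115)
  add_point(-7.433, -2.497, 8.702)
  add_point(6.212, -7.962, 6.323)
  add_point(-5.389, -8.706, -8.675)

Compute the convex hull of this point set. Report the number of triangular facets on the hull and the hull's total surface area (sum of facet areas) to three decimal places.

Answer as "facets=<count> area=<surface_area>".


facets=8 area=625.848

Extreme-point indices: [0, 1, 2, 3, 4, 5] — 6 of 6 on the boundary.

Facet areas (half cross-product norm):
  f1: (p0, p4, p3) → 67.6104
  f2: (p5, p4, p3) → 128.2374
  f3: (p5, p0, p3) → 77.4849
  f4: (p2, p0, p4) → 99.0055
  f5: (p2, p5, p4) → 92.7779
  f6: (p1, p5, p0) → 71.3591
  f7: (p1, p2, p0) → 48.0423
  f8: (p1, p2, p5) → 41.3304
Σ area = 625.848

Check V−E+F: 6 − 12 + 8 = 2.


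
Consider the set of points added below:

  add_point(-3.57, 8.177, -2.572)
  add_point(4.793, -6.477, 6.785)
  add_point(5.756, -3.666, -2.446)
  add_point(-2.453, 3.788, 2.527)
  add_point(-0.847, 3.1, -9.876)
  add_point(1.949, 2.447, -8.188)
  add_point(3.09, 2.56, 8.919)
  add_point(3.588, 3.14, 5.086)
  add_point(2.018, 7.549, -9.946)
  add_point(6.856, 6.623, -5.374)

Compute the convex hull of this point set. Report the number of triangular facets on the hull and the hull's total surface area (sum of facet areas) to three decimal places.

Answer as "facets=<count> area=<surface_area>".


9 of the 10 inputs are extreme points: [0, 1, 2, 3, 4, 5, 6, 8, 9].

Per-facet area ½‖(b−a)×(c−a)‖:
  f1: (p6, p9, p0) → 75.2100
  f2: (p6, p1, p9) → 72.3564
  f3: (p3, p6, p0) → 19.0273
  f4: (p3, p6, p1) → 40.2069
  f5: (p3, p4, p0) → 31.1567
  f6: (p3, p4, p1) → 81.3162
  f7: (p8, p9, p0) → 31.0121
  f8: (p8, p4, p0) → 23.5579
  f9: (p2, p1, p9) → 43.6615
  f10: (p2, p4, p1) → 41.8199
  f11: (p5, p8, p4) → 8.4531
  f12: (p5, p2, p4) → 9.3434
  f13: (p5, p8, p9) → 17.0372
  f14: (p5, p2, p9) → 32.0434
Σ area = 526.202

Check V−E+F: 9 − 21 + 14 = 2.

facets=14 area=526.202


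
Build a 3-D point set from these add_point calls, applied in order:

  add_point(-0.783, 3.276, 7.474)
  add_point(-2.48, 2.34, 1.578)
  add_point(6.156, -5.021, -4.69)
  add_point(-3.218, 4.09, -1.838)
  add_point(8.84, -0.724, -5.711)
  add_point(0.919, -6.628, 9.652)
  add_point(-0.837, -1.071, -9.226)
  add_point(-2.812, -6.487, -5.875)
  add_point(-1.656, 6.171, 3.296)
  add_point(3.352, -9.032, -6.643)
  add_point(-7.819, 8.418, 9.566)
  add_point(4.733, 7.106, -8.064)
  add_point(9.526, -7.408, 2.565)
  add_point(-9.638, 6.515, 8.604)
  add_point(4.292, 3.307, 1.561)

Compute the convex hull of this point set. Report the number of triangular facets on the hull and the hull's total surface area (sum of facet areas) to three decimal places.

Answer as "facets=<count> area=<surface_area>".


Points on the hull: [0, 3, 4, 5, 6, 7, 9, 10, 11, 12, 13, 14] (12 of 15).

Per-facet area ½‖(b−a)×(c−a)‖:
  f1: (p5, p9, p12) → 62.2555
  f2: (p7, p5, p13) → 131.7653
  f3: (p7, p5, p9) → 53.2947
  f4: (p0, p5, p12) → 57.3564
  f5: (p4, p9, p12) → 48.5395
  f6: (p3, p11, p13) → 37.1405
  f7: (p6, p7, p9) → 22.3755
  f8: (p6, p4, p9) → 42.1323
  f9: (p6, p4, p11) → 41.3273
  f10: (p6, p3, p11) → 42.4692
  f11: (p6, p7, p13) → 68.6270
  f12: (p6, p3, p13) → 25.2592
  f13: (p14, p0, p12) → 45.5086
  f14: (p14, p4, p12) → 48.2164
  f15: (p14, p4, p11) → 40.0658
  f16: (p10, p5, p13) → 23.5482
  f17: (p10, p0, p5) → 35.6660
  f18: (p10, p11, p13) → 30.3375
  f19: (p10, p14, p0) → 25.4018
  f20: (p10, p14, p11) → 73.2186
Σ area = 954.505

Euler: V−E+F = 12−30+20 = 2.

facets=20 area=954.505


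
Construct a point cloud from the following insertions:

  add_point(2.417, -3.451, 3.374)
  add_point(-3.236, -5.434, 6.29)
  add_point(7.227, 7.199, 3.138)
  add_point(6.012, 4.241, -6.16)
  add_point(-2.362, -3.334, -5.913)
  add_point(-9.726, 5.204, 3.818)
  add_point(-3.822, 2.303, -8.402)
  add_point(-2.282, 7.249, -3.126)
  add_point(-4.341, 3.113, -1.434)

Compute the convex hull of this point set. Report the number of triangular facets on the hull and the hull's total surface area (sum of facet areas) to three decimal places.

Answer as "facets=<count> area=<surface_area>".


Points on the hull: [0, 1, 2, 3, 4, 5, 6, 7] (8 of 9).

Per-facet area ½‖(b−a)×(c−a)‖:
  f1: (p1, p2, p5) → 99.3898
  f2: (p7, p2, p5) → 57.5332
  f3: (p7, p6, p5) → 37.6415
  f4: (p7, p3, p2) → 43.8310
  f5: (p7, p3, p6) → 33.2817
  f6: (p4, p1, p5) → 75.2927
  f7: (p4, p6, p5) → 43.8582
  f8: (p4, p3, p6) → 32.2070
  f9: (p0, p4, p1) → 34.7962
  f10: (p0, p4, p3) → 56.0366
  f11: (p0, p1, p2) → 30.2644
  f12: (p0, p3, p2) → 54.7083
Σ area = 598.841

Euler characteristic 8−18+12 = 2 ✓

facets=12 area=598.841


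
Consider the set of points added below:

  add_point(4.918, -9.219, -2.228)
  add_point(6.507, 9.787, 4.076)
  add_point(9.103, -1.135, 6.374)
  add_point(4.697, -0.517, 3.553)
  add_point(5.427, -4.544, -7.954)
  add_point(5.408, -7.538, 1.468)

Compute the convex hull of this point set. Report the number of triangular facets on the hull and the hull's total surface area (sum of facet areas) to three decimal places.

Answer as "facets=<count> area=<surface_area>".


6 of the 6 inputs are extreme points: [0, 1, 2, 3, 4, 5].

Area of each hull facet:
  f1: (p1, p2, p3) → 27.5481
  f2: (p4, p1, p3) → 59.6502
  f3: (p4, p1, p2) → 86.9336
  f4: (p0, p4, p3) → 38.5330
  f5: (p0, p4, p2) → 46.1649
  f6: (p5, p2, p3) → 19.3663
  f7: (p5, p0, p3) → 11.6036
  f8: (p5, p0, p2) → 9.6670
Σ area = 299.467

Check V−E+F: 6 − 12 + 8 = 2.

facets=8 area=299.467


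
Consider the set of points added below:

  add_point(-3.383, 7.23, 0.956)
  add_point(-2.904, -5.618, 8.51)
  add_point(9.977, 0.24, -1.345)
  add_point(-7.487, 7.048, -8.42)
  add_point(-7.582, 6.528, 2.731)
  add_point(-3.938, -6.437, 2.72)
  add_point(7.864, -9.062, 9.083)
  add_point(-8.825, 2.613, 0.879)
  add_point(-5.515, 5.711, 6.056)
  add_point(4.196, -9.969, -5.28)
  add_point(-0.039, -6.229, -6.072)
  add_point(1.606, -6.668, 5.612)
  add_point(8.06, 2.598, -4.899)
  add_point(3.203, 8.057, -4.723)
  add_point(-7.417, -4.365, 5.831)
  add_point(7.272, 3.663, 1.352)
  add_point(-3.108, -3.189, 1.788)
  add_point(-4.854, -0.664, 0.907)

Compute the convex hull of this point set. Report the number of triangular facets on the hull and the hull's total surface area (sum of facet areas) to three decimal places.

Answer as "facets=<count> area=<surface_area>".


facets=26 area=1026.307

Hull vertices (15/18): indices [0, 1, 2, 3, 4, 5, 6, 7, 8, 9, 10, 12, 13, 14, 15].

Facet areas (half cross-product norm):
  f1: (p6, p9, p2) → 80.9473
  f2: (p14, p3, p7) → 24.8710
  f3: (p12, p9, p2) → 28.9279
  f4: (p12, p3, p9) → 108.8089
  f5: (p15, p6, p2) → 36.2305
  f6: (p15, p8, p6) → 102.6439
  f7: (p15, p12, p2) → 11.8508
  f8: (p4, p3, p7) → 23.3879
  f9: (p4, p14, p7) → 17.7326
  f10: (p4, p14, p8) → 20.4329
  f11: (p5, p6, p9) → 76.9251
  f12: (p1, p8, p6) → 57.8660
  f13: (p1, p14, p8) → 27.6171
  f14: (p1, p5, p6) → 33.1037
  f15: (p1, p5, p14) → 12.8442
  f16: (p13, p12, p3) → 34.6237
  f17: (p13, p15, p12) → 22.7259
  f18: (p13, p15, p8) → 56.4815
  f19: (p10, p14, p3) → 105.6854
  f20: (p10, p5, p14) → 13.9106
  f21: (p10, p3, p9) → 14.3559
  f22: (p10, p5, p9) → 27.0897
  f23: (p0, p4, p8) → 9.1576
  f24: (p0, p13, p8) → 11.7131
  f25: (p0, p4, p3) → 23.6051
  f26: (p0, p13, p3) → 42.7689
Σ area = 1026.307

Euler: V−E+F = 15−39+26 = 2.


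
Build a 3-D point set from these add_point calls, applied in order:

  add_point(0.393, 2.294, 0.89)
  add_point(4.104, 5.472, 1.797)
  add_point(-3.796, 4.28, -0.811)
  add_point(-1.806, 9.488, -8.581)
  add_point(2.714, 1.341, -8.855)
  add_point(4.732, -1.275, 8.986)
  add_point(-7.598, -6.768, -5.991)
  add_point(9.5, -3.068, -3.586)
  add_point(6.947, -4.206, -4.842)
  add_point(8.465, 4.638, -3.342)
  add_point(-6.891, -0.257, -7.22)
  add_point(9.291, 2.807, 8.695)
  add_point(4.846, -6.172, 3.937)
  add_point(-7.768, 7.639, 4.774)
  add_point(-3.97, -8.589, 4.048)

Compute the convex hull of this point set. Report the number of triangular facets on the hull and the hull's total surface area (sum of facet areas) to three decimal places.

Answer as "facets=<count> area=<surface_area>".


facets=20 area=1036.568

12 of the 15 inputs are extreme points: [3, 4, 5, 6, 7, 8, 9, 10, 11, 12, 13, 14].

Area of each hull facet:
  f1: (p5, p14, p13) → 93.2556
  f2: (p11, p5, p13) → 47.7940
  f3: (p12, p5, p14) → 31.7426
  f4: (p12, p11, p7) → 51.5976
  f5: (p12, p11, p5) → 19.5786
  f6: (p3, p10, p13) → 74.5585
  f7: (p3, p11, p13) → 132.3110
  f8: (p6, p14, p13) → 88.5076
  f9: (p6, p10, p13) → 44.4147
  f10: (p9, p11, p7) → 47.0830
  f11: (p9, p3, p11) → 64.8706
  f12: (p8, p6, p14) → 74.4562
  f13: (p8, p12, p7) → 14.0511
  f14: (p8, p12, p14) → 40.4513
  f15: (p4, p6, p10) → 31.4633
  f16: (p4, p8, p6) → 53.6592
  f17: (p4, p3, p10) → 43.3529
  f18: (p4, p8, p7) → 11.3744
  f19: (p4, p9, p7) → 31.8817
  f20: (p4, p9, p3) → 40.1644
Σ area = 1036.568

Euler: V−E+F = 12−30+20 = 2.


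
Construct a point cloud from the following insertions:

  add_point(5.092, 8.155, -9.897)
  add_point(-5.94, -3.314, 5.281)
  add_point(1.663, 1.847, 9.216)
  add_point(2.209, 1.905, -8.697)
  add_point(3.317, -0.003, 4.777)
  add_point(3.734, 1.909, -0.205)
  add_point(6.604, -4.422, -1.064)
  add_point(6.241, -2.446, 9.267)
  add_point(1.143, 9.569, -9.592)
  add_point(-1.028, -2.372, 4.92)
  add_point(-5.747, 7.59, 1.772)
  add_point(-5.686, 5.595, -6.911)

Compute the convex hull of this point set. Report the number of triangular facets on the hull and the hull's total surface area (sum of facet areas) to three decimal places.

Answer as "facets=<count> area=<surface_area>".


facets=14 area=714.457

Points on the hull: [0, 1, 2, 3, 6, 7, 8, 10, 11] (9 of 12).

Facet areas (half cross-product norm):
  f1: (p7, p6, p1) → 64.8040
  f2: (p3, p6, p1) → 76.1534
  f3: (p0, p7, p6) → 74.2965
  f4: (p0, p3, p6) → 33.3267
  f5: (p0, p3, p8) → 14.6192
  f6: (p11, p3, p1) → 67.0202
  f7: (p11, p3, p8) → 29.8736
  f8: (p11, p10, p1) → 50.8479
  f9: (p11, p10, p8) → 36.3227
  f10: (p2, p0, p7) → 63.7720
  f11: (p2, p7, p1) → 30.7042
  f12: (p2, p10, p1) → 52.8789
  f13: (p2, p10, p8) → 77.2237
  f14: (p2, p0, p8) → 42.6137
Σ area = 714.457

Check V−E+F: 9 − 21 + 14 = 2.


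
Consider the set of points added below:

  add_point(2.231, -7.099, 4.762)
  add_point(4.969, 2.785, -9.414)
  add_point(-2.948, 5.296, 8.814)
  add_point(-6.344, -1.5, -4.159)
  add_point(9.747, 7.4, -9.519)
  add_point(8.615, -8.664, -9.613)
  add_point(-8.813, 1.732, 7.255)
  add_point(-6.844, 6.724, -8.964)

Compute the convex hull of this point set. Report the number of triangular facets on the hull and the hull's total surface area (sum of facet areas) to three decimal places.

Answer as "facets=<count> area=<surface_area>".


facets=12 area=979.418

Extreme-point indices: [0, 1, 2, 3, 4, 5, 6, 7] — 8 of 8 on the boundary.

Area of each hull facet:
  f1: (p7, p2, p6) → 60.0818
  f2: (p7, p2, p4) → 149.2461
  f3: (p0, p2, p6) → 48.3392
  f4: (p0, p5, p4) → 126.9098
  f5: (p0, p2, p4) → 146.4457
  f6: (p3, p7, p6) → 56.1828
  f7: (p3, p7, p5) → 80.8035
  f8: (p3, p0, p6) → 76.1082
  f9: (p3, p0, p5) → 102.3436
  f10: (p1, p5, p4) → 35.7816
  f11: (p1, p7, p4) → 36.6927
  f12: (p1, p7, p5) → 60.4832
Σ area = 979.418

Check V−E+F: 8 − 18 + 12 = 2.


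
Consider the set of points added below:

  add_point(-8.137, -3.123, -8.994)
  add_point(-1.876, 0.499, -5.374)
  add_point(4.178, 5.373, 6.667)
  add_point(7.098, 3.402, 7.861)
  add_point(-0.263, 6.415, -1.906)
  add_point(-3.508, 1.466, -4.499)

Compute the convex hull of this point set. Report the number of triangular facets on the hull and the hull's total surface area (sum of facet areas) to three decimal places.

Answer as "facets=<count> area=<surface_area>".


Points on the hull: [0, 1, 2, 3, 4] (5 of 6).

Triangle areas on the boundary:
  f1: (p1, p3, p0) → 32.1876
  f2: (p1, p4, p0) → 18.0534
  f3: (p1, p4, p3) → 42.1137
  f4: (p2, p3, p0) → 35.5442
  f5: (p2, p4, p0) → 54.3210
  f6: (p2, p4, p3) → 12.9125
Σ area = 195.132

Euler: V−E+F = 5−9+6 = 2.

facets=6 area=195.132


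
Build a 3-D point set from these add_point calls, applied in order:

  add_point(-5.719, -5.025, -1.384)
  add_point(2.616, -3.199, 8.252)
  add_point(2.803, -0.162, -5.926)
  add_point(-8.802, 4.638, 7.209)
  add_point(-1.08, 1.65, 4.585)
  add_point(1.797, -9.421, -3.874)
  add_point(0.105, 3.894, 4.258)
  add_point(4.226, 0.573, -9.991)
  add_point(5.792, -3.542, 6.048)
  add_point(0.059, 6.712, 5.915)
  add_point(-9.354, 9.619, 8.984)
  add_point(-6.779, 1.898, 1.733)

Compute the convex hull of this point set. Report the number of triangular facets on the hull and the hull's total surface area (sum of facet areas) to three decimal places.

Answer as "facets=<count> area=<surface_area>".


9 of the 12 inputs are extreme points: [0, 1, 3, 5, 7, 8, 9, 10, 11].

Area of each hull facet:
  f1: (p7, p5, p8) → 72.9241
  f2: (p9, p7, p10) → 73.4639
  f3: (p9, p7, p8) → 93.9977
  f4: (p1, p5, p8) → 23.0133
  f5: (p1, p9, p10) → 49.1100
  f6: (p1, p9, p8) → 20.1228
  f7: (p11, p7, p10) → 62.5692
  f8: (p0, p1, p5) → 56.2331
  f9: (p0, p7, p5) → 53.9335
  f10: (p0, p11, p7) → 54.7847
  f11: (p3, p1, p10) → 29.8356
  f12: (p3, p0, p1) → 76.9535
  f13: (p3, p11, p10) → 11.9998
  f14: (p3, p0, p11) → 15.7008
Σ area = 694.642

Euler characteristic 9−21+14 = 2 ✓

facets=14 area=694.642


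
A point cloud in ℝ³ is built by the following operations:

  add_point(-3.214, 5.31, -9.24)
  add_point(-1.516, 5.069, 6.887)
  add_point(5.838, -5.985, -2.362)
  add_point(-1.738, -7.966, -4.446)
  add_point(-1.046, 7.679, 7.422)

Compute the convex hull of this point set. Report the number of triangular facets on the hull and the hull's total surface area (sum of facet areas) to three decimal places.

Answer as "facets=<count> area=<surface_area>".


facets=6 area=392.102

Extreme-point indices: [0, 1, 2, 3, 4] — 5 of 5 on the boundary.

Triangle areas on the boundary:
  f1: (p3, p2, p0) → 57.4438
  f2: (p4, p2, p0) → 124.8987
  f3: (p1, p3, p0) → 107.3358
  f4: (p1, p4, p0) → 21.4926
  f5: (p1, p3, p2) → 65.1541
  f6: (p1, p4, p2) → 15.7766
Σ area = 392.102

Euler characteristic 5−9+6 = 2 ✓


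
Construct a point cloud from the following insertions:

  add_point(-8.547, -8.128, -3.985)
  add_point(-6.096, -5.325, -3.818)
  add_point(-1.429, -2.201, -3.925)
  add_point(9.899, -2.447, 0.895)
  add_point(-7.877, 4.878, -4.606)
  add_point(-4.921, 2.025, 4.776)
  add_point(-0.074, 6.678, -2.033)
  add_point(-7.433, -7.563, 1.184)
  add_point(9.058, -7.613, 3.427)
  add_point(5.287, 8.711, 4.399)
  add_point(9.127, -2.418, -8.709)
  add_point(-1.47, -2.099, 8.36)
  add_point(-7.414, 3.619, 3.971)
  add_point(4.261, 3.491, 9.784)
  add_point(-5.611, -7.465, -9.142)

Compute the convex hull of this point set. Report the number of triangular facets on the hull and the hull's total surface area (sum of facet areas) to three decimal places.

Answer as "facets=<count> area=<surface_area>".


12 of the 15 inputs are extreme points: [0, 3, 4, 6, 7, 8, 9, 10, 11, 12, 13, 14].

Triangle areas on the boundary:
  f1: (p13, p9, p3) → 44.3169
  f2: (p10, p9, p3) → 58.7072
  f3: (p8, p13, p3) → 35.0927
  f4: (p8, p10, p3) → 25.3527
  f5: (p12, p13, p9) → 48.3416
  f6: (p11, p8, p13) → 51.0938
  f7: (p11, p12, p13) → 37.7554
  f8: (p14, p8, p0) → 56.6308
  f9: (p14, p8, p10) → 102.2775
  f10: (p7, p12, p0) → 28.8323
  f11: (p7, p11, p12) → 47.2510
  f12: (p7, p8, p0) → 41.6432
  f13: (p7, p11, p8) → 69.5516
  f14: (p4, p12, p9) → 59.4042
  f15: (p4, p14, p10) → 102.8258
  f16: (p4, p12, p0) → 55.5735
  f17: (p4, p14, p0) → 38.3101
  f18: (p6, p10, p9) → 62.4311
  f19: (p6, p4, p9) → 18.7316
  f20: (p6, p4, p10) → 58.1661
Σ area = 1042.289

Check V−E+F: 12 − 30 + 20 = 2.

facets=20 area=1042.289
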